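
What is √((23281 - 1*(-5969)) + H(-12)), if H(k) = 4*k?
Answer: √29202 ≈ 170.89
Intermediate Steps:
√((23281 - 1*(-5969)) + H(-12)) = √((23281 - 1*(-5969)) + 4*(-12)) = √((23281 + 5969) - 48) = √(29250 - 48) = √29202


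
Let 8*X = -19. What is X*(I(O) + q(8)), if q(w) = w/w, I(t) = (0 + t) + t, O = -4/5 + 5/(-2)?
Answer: 133/10 ≈ 13.300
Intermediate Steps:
X = -19/8 (X = (1/8)*(-19) = -19/8 ≈ -2.3750)
O = -33/10 (O = -4*1/5 + 5*(-1/2) = -4/5 - 5/2 = -33/10 ≈ -3.3000)
I(t) = 2*t (I(t) = t + t = 2*t)
q(w) = 1
X*(I(O) + q(8)) = -19*(2*(-33/10) + 1)/8 = -19*(-33/5 + 1)/8 = -19/8*(-28/5) = 133/10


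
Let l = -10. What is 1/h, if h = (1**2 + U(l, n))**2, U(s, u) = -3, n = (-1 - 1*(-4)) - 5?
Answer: 1/4 ≈ 0.25000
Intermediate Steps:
n = -2 (n = (-1 + 4) - 5 = 3 - 5 = -2)
h = 4 (h = (1**2 - 3)**2 = (1 - 3)**2 = (-2)**2 = 4)
1/h = 1/4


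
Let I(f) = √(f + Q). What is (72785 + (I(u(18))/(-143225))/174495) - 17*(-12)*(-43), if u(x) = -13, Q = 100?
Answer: 64013 - √87/24992046375 ≈ 64013.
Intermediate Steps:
I(f) = √(100 + f) (I(f) = √(f + 100) = √(100 + f))
(72785 + (I(u(18))/(-143225))/174495) - 17*(-12)*(-43) = (72785 + (√(100 - 13)/(-143225))/174495) - 17*(-12)*(-43) = (72785 + (√87*(-1/143225))*(1/174495)) + 204*(-43) = (72785 - √87/143225*(1/174495)) - 8772 = (72785 - √87/24992046375) - 8772 = 64013 - √87/24992046375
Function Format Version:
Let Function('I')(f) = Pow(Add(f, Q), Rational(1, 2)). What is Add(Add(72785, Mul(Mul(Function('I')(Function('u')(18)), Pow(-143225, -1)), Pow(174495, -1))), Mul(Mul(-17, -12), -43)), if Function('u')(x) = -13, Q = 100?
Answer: Add(64013, Mul(Rational(-1, 24992046375), Pow(87, Rational(1, 2)))) ≈ 64013.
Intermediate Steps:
Function('I')(f) = Pow(Add(100, f), Rational(1, 2)) (Function('I')(f) = Pow(Add(f, 100), Rational(1, 2)) = Pow(Add(100, f), Rational(1, 2)))
Add(Add(72785, Mul(Mul(Function('I')(Function('u')(18)), Pow(-143225, -1)), Pow(174495, -1))), Mul(Mul(-17, -12), -43)) = Add(Add(72785, Mul(Mul(Pow(Add(100, -13), Rational(1, 2)), Pow(-143225, -1)), Pow(174495, -1))), Mul(Mul(-17, -12), -43)) = Add(Add(72785, Mul(Mul(Pow(87, Rational(1, 2)), Rational(-1, 143225)), Rational(1, 174495))), Mul(204, -43)) = Add(Add(72785, Mul(Mul(Rational(-1, 143225), Pow(87, Rational(1, 2))), Rational(1, 174495))), -8772) = Add(Add(72785, Mul(Rational(-1, 24992046375), Pow(87, Rational(1, 2)))), -8772) = Add(64013, Mul(Rational(-1, 24992046375), Pow(87, Rational(1, 2))))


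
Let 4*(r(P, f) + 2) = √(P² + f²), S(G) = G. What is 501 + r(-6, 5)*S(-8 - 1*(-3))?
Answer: 511 - 5*√61/4 ≈ 501.24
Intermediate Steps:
r(P, f) = -2 + √(P² + f²)/4
501 + r(-6, 5)*S(-8 - 1*(-3)) = 501 + (-2 + √((-6)² + 5²)/4)*(-8 - 1*(-3)) = 501 + (-2 + √(36 + 25)/4)*(-8 + 3) = 501 + (-2 + √61/4)*(-5) = 501 + (10 - 5*√61/4) = 511 - 5*√61/4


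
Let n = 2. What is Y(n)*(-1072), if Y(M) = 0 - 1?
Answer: 1072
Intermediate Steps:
Y(M) = -1
Y(n)*(-1072) = -1*(-1072) = 1072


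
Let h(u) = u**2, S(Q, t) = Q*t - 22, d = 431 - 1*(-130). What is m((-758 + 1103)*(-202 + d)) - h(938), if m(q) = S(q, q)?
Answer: 15339181159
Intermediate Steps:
d = 561 (d = 431 + 130 = 561)
S(Q, t) = -22 + Q*t
m(q) = -22 + q**2 (m(q) = -22 + q*q = -22 + q**2)
m((-758 + 1103)*(-202 + d)) - h(938) = (-22 + ((-758 + 1103)*(-202 + 561))**2) - 1*938**2 = (-22 + (345*359)**2) - 1*879844 = (-22 + 123855**2) - 879844 = (-22 + 15340061025) - 879844 = 15340061003 - 879844 = 15339181159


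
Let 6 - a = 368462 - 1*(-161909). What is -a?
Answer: 530365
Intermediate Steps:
a = -530365 (a = 6 - (368462 - 1*(-161909)) = 6 - (368462 + 161909) = 6 - 1*530371 = 6 - 530371 = -530365)
-a = -1*(-530365) = 530365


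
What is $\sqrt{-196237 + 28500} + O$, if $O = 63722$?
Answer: $63722 + i \sqrt{167737} \approx 63722.0 + 409.56 i$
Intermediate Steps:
$\sqrt{-196237 + 28500} + O = \sqrt{-196237 + 28500} + 63722 = \sqrt{-167737} + 63722 = i \sqrt{167737} + 63722 = 63722 + i \sqrt{167737}$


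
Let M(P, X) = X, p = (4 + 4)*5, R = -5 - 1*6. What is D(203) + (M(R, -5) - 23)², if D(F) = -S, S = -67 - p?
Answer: 891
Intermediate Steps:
R = -11 (R = -5 - 6 = -11)
p = 40 (p = 8*5 = 40)
S = -107 (S = -67 - 1*40 = -67 - 40 = -107)
D(F) = 107 (D(F) = -1*(-107) = 107)
D(203) + (M(R, -5) - 23)² = 107 + (-5 - 23)² = 107 + (-28)² = 107 + 784 = 891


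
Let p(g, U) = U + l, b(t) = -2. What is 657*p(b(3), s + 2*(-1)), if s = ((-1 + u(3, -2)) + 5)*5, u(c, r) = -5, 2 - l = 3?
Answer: -5256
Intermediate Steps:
l = -1 (l = 2 - 1*3 = 2 - 3 = -1)
s = -5 (s = ((-1 - 5) + 5)*5 = (-6 + 5)*5 = -1*5 = -5)
p(g, U) = -1 + U (p(g, U) = U - 1 = -1 + U)
657*p(b(3), s + 2*(-1)) = 657*(-1 + (-5 + 2*(-1))) = 657*(-1 + (-5 - 2)) = 657*(-1 - 7) = 657*(-8) = -5256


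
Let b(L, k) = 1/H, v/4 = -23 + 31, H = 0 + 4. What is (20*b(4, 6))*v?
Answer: 160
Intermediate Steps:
H = 4
v = 32 (v = 4*(-23 + 31) = 4*8 = 32)
b(L, k) = ¼ (b(L, k) = 1/4 = ¼)
(20*b(4, 6))*v = (20*(¼))*32 = 5*32 = 160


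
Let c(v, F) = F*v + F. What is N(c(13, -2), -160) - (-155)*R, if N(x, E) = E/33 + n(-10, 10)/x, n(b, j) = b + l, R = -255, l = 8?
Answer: -18262757/462 ≈ -39530.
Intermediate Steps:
c(v, F) = F + F*v
n(b, j) = 8 + b (n(b, j) = b + 8 = 8 + b)
N(x, E) = -2/x + E/33 (N(x, E) = E/33 + (8 - 10)/x = E*(1/33) - 2/x = E/33 - 2/x = -2/x + E/33)
N(c(13, -2), -160) - (-155)*R = (-2*(-1/(2*(1 + 13))) + (1/33)*(-160)) - (-155)*(-255) = (-2/((-2*14)) - 160/33) - 1*39525 = (-2/(-28) - 160/33) - 39525 = (-2*(-1/28) - 160/33) - 39525 = (1/14 - 160/33) - 39525 = -2207/462 - 39525 = -18262757/462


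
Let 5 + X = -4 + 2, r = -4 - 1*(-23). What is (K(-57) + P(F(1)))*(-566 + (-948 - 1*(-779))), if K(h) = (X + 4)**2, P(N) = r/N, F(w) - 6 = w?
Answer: -8610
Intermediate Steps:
F(w) = 6 + w
r = 19 (r = -4 + 23 = 19)
P(N) = 19/N
X = -7 (X = -5 + (-4 + 2) = -5 - 2 = -7)
K(h) = 9 (K(h) = (-7 + 4)**2 = (-3)**2 = 9)
(K(-57) + P(F(1)))*(-566 + (-948 - 1*(-779))) = (9 + 19/(6 + 1))*(-566 + (-948 - 1*(-779))) = (9 + 19/7)*(-566 + (-948 + 779)) = (9 + 19*(1/7))*(-566 - 169) = (9 + 19/7)*(-735) = (82/7)*(-735) = -8610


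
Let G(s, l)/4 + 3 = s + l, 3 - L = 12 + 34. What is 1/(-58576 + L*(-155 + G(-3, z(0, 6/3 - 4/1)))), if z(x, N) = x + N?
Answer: -1/50535 ≈ -1.9788e-5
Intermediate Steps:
z(x, N) = N + x
L = -43 (L = 3 - (12 + 34) = 3 - 1*46 = 3 - 46 = -43)
G(s, l) = -12 + 4*l + 4*s (G(s, l) = -12 + 4*(s + l) = -12 + 4*(l + s) = -12 + (4*l + 4*s) = -12 + 4*l + 4*s)
1/(-58576 + L*(-155 + G(-3, z(0, 6/3 - 4/1)))) = 1/(-58576 - 43*(-155 + (-12 + 4*((6/3 - 4/1) + 0) + 4*(-3)))) = 1/(-58576 - 43*(-155 + (-12 + 4*((6*(1/3) - 4*1) + 0) - 12))) = 1/(-58576 - 43*(-155 + (-12 + 4*((2 - 4) + 0) - 12))) = 1/(-58576 - 43*(-155 + (-12 + 4*(-2 + 0) - 12))) = 1/(-58576 - 43*(-155 + (-12 + 4*(-2) - 12))) = 1/(-58576 - 43*(-155 + (-12 - 8 - 12))) = 1/(-58576 - 43*(-155 - 32)) = 1/(-58576 - 43*(-187)) = 1/(-58576 + 8041) = 1/(-50535) = -1/50535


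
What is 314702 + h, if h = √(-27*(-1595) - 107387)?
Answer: 314702 + I*√64322 ≈ 3.147e+5 + 253.62*I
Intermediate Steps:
h = I*√64322 (h = √(43065 - 107387) = √(-64322) = I*√64322 ≈ 253.62*I)
314702 + h = 314702 + I*√64322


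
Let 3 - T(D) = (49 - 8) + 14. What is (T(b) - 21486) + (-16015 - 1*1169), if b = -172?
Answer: -38722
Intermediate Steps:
T(D) = -52 (T(D) = 3 - ((49 - 8) + 14) = 3 - (41 + 14) = 3 - 1*55 = 3 - 55 = -52)
(T(b) - 21486) + (-16015 - 1*1169) = (-52 - 21486) + (-16015 - 1*1169) = -21538 + (-16015 - 1169) = -21538 - 17184 = -38722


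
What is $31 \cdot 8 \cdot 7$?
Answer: $1736$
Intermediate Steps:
$31 \cdot 8 \cdot 7 = 248 \cdot 7 = 1736$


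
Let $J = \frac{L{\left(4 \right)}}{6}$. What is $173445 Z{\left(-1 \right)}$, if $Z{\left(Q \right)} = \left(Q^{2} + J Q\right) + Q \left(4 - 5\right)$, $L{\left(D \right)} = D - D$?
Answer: $346890$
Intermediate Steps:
$L{\left(D \right)} = 0$
$J = 0$ ($J = \frac{0}{6} = 0 \cdot \frac{1}{6} = 0$)
$Z{\left(Q \right)} = Q^{2} - Q$ ($Z{\left(Q \right)} = \left(Q^{2} + 0 Q\right) + Q \left(4 - 5\right) = \left(Q^{2} + 0\right) + Q \left(-1\right) = Q^{2} - Q$)
$173445 Z{\left(-1 \right)} = 173445 \left(- (-1 - 1)\right) = 173445 \left(\left(-1\right) \left(-2\right)\right) = 173445 \cdot 2 = 346890$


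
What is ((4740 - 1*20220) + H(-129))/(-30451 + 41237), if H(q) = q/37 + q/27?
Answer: -2578796/1795869 ≈ -1.4360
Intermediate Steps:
H(q) = 64*q/999 (H(q) = q*(1/37) + q*(1/27) = q/37 + q/27 = 64*q/999)
((4740 - 1*20220) + H(-129))/(-30451 + 41237) = ((4740 - 1*20220) + (64/999)*(-129))/(-30451 + 41237) = ((4740 - 20220) - 2752/333)/10786 = (-15480 - 2752/333)*(1/10786) = -5157592/333*1/10786 = -2578796/1795869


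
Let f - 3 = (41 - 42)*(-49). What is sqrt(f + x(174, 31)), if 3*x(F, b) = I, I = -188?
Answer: 4*I*sqrt(6)/3 ≈ 3.266*I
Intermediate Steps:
x(F, b) = -188/3 (x(F, b) = (1/3)*(-188) = -188/3)
f = 52 (f = 3 + (41 - 42)*(-49) = 3 - 1*(-49) = 3 + 49 = 52)
sqrt(f + x(174, 31)) = sqrt(52 - 188/3) = sqrt(-32/3) = 4*I*sqrt(6)/3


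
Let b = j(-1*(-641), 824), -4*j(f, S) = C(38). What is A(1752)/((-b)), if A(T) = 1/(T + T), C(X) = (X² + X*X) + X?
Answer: 1/2563176 ≈ 3.9014e-7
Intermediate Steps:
C(X) = X + 2*X² (C(X) = (X² + X²) + X = 2*X² + X = X + 2*X²)
j(f, S) = -1463/2 (j(f, S) = -19*(1 + 2*38)/2 = -19*(1 + 76)/2 = -19*77/2 = -¼*2926 = -1463/2)
A(T) = 1/(2*T)
b = -1463/2 ≈ -731.50
A(1752)/((-b)) = ((½)/1752)/((-1*(-1463/2))) = ((½)*(1/1752))/(1463/2) = (1/3504)*(2/1463) = 1/2563176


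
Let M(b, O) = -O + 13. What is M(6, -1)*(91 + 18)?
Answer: 1526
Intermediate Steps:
M(b, O) = 13 - O
M(6, -1)*(91 + 18) = (13 - 1*(-1))*(91 + 18) = (13 + 1)*109 = 14*109 = 1526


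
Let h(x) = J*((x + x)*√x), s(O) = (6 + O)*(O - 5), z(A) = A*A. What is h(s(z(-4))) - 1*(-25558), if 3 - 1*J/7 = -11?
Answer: 25558 + 521752*√2 ≈ 7.6343e+5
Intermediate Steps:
z(A) = A²
J = 98 (J = 21 - 7*(-11) = 21 + 77 = 98)
s(O) = (-5 + O)*(6 + O) (s(O) = (6 + O)*(-5 + O) = (-5 + O)*(6 + O))
h(x) = 196*x^(3/2) (h(x) = 98*((x + x)*√x) = 98*((2*x)*√x) = 98*(2*x^(3/2)) = 196*x^(3/2))
h(s(z(-4))) - 1*(-25558) = 196*(-30 + (-4)² + ((-4)²)²)^(3/2) - 1*(-25558) = 196*(-30 + 16 + 16²)^(3/2) + 25558 = 196*(-30 + 16 + 256)^(3/2) + 25558 = 196*242^(3/2) + 25558 = 196*(2662*√2) + 25558 = 521752*√2 + 25558 = 25558 + 521752*√2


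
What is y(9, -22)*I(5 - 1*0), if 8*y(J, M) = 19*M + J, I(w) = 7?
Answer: -2863/8 ≈ -357.88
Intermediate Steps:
y(J, M) = J/8 + 19*M/8 (y(J, M) = (19*M + J)/8 = (J + 19*M)/8 = J/8 + 19*M/8)
y(9, -22)*I(5 - 1*0) = ((1/8)*9 + (19/8)*(-22))*7 = (9/8 - 209/4)*7 = -409/8*7 = -2863/8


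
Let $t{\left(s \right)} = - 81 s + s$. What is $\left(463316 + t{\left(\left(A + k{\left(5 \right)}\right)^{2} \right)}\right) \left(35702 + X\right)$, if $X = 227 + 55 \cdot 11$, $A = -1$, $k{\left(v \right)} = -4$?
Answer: $16853718744$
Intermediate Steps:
$t{\left(s \right)} = - 80 s$
$X = 832$ ($X = 227 + 605 = 832$)
$\left(463316 + t{\left(\left(A + k{\left(5 \right)}\right)^{2} \right)}\right) \left(35702 + X\right) = \left(463316 - 80 \left(-1 - 4\right)^{2}\right) \left(35702 + 832\right) = \left(463316 - 80 \left(-5\right)^{2}\right) 36534 = \left(463316 - 2000\right) 36534 = 461316 \cdot 36534 = 16853718744$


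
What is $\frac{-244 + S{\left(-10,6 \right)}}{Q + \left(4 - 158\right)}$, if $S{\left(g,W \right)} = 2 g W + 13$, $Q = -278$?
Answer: $\frac{13}{16} \approx 0.8125$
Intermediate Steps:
$S{\left(g,W \right)} = 13 + 2 W g$ ($S{\left(g,W \right)} = 2 W g + 13 = 13 + 2 W g$)
$\frac{-244 + S{\left(-10,6 \right)}}{Q + \left(4 - 158\right)} = \frac{-244 + \left(13 + 2 \cdot 6 \left(-10\right)\right)}{-278 + \left(4 - 158\right)} = \frac{-244 + \left(13 - 120\right)}{-278 + \left(4 - 158\right)} = \frac{-244 - 107}{-278 - 154} = - \frac{351}{-432} = \left(-351\right) \left(- \frac{1}{432}\right) = \frac{13}{16}$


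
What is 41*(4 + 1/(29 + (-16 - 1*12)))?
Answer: 205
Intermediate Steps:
41*(4 + 1/(29 + (-16 - 1*12))) = 41*(4 + 1/(29 + (-16 - 12))) = 41*(4 + 1/(29 - 28)) = 41*(4 + 1/1) = 41*(4 + 1) = 41*5 = 205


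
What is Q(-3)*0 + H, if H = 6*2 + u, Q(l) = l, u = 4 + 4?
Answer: 20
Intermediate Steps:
u = 8
H = 20 (H = 6*2 + 8 = 12 + 8 = 20)
Q(-3)*0 + H = -3*0 + 20 = 0 + 20 = 20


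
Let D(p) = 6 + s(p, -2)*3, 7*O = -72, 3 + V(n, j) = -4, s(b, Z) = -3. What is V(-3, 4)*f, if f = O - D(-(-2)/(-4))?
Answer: 51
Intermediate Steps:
V(n, j) = -7 (V(n, j) = -3 - 4 = -7)
O = -72/7 (O = (1/7)*(-72) = -72/7 ≈ -10.286)
D(p) = -3 (D(p) = 6 - 3*3 = 6 - 9 = -3)
f = -51/7 (f = -72/7 - 1*(-3) = -72/7 + 3 = -51/7 ≈ -7.2857)
V(-3, 4)*f = -7*(-51/7) = 51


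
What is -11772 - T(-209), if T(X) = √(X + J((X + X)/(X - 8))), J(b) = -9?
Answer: -11772 - I*√218 ≈ -11772.0 - 14.765*I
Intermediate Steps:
T(X) = √(-9 + X) (T(X) = √(X - 9) = √(-9 + X))
-11772 - T(-209) = -11772 - √(-9 - 209) = -11772 - √(-218) = -11772 - I*√218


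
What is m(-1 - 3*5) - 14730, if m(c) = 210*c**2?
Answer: 39030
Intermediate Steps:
m(-1 - 3*5) - 14730 = 210*(-1 - 3*5)**2 - 14730 = 210*(-1 - 15)**2 - 14730 = 210*(-16)**2 - 14730 = 210*256 - 14730 = 53760 - 14730 = 39030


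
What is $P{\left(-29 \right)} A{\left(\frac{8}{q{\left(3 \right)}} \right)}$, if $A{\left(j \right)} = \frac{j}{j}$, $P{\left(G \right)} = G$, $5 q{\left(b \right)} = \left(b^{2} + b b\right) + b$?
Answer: $-29$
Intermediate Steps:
$q{\left(b \right)} = \frac{b}{5} + \frac{2 b^{2}}{5}$ ($q{\left(b \right)} = \frac{\left(b^{2} + b b\right) + b}{5} = \frac{\left(b^{2} + b^{2}\right) + b}{5} = \frac{2 b^{2} + b}{5} = \frac{b + 2 b^{2}}{5} = \frac{b}{5} + \frac{2 b^{2}}{5}$)
$A{\left(j \right)} = 1$
$P{\left(-29 \right)} A{\left(\frac{8}{q{\left(3 \right)}} \right)} = \left(-29\right) 1 = -29$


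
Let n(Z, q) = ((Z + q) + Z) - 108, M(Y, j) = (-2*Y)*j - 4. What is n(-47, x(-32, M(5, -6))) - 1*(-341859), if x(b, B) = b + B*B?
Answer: 344761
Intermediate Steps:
M(Y, j) = -4 - 2*Y*j (M(Y, j) = -2*Y*j - 4 = -4 - 2*Y*j)
x(b, B) = b + B**2
n(Z, q) = -108 + q + 2*Z (n(Z, q) = (q + 2*Z) - 108 = -108 + q + 2*Z)
n(-47, x(-32, M(5, -6))) - 1*(-341859) = (-108 + (-32 + (-4 - 2*5*(-6))**2) + 2*(-47)) - 1*(-341859) = (-108 + (-32 + (-4 + 60)**2) - 94) + 341859 = (-108 + (-32 + 56**2) - 94) + 341859 = (-108 + (-32 + 3136) - 94) + 341859 = (-108 + 3104 - 94) + 341859 = 2902 + 341859 = 344761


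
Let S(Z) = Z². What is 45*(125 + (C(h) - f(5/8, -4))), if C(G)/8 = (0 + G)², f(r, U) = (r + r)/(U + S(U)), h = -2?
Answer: 112965/16 ≈ 7060.3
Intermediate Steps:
f(r, U) = 2*r/(U + U²) (f(r, U) = (r + r)/(U + U²) = (2*r)/(U + U²) = 2*r/(U + U²))
C(G) = 8*G² (C(G) = 8*(0 + G)² = 8*G²)
45*(125 + (C(h) - f(5/8, -4))) = 45*(125 + (8*(-2)² - 2*5/8/((-4)*(1 - 4)))) = 45*(125 + (8*4 - 2*5*(⅛)*(-1)/(4*(-3)))) = 45*(125 + (32 - 2*5*(-1)*(-1)/(8*4*3))) = 45*(125 + (32 - 1*5/48)) = 45*(125 + (32 - 5/48)) = 45*(125 + 1531/48) = 45*(7531/48) = 112965/16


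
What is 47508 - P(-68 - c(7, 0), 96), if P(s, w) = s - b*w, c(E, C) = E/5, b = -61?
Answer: 208607/5 ≈ 41721.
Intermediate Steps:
c(E, C) = E/5 (c(E, C) = E*(⅕) = E/5)
P(s, w) = s + 61*w (P(s, w) = s - (-61)*w = s + 61*w)
47508 - P(-68 - c(7, 0), 96) = 47508 - ((-68 - 7/5) + 61*96) = 47508 - ((-68 - 1*7/5) + 5856) = 47508 - ((-68 - 7/5) + 5856) = 47508 - (-347/5 + 5856) = 47508 - 1*28933/5 = 47508 - 28933/5 = 208607/5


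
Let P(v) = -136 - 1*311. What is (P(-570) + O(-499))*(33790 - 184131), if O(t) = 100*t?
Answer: 7569218327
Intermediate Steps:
P(v) = -447 (P(v) = -136 - 311 = -447)
(P(-570) + O(-499))*(33790 - 184131) = (-447 + 100*(-499))*(33790 - 184131) = (-447 - 49900)*(-150341) = -50347*(-150341) = 7569218327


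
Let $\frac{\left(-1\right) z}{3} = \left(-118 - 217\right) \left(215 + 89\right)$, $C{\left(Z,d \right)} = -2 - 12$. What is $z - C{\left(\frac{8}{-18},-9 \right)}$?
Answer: $305534$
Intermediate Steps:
$C{\left(Z,d \right)} = -14$ ($C{\left(Z,d \right)} = -2 - 12 = -14$)
$z = 305520$ ($z = - 3 \left(-118 - 217\right) \left(215 + 89\right) = - 3 \left(\left(-335\right) 304\right) = \left(-3\right) \left(-101840\right) = 305520$)
$z - C{\left(\frac{8}{-18},-9 \right)} = 305520 - -14 = 305520 + 14 = 305534$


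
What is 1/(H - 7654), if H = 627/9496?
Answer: -9496/72681757 ≈ -0.00013065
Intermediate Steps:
H = 627/9496 (H = 627*(1/9496) = 627/9496 ≈ 0.066028)
1/(H - 7654) = 1/(627/9496 - 7654) = 1/(-72681757/9496) = -9496/72681757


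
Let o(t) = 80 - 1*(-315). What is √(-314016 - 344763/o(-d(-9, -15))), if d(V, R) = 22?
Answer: I*√49130527785/395 ≈ 561.15*I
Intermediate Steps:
o(t) = 395 (o(t) = 80 + 315 = 395)
√(-314016 - 344763/o(-d(-9, -15))) = √(-314016 - 344763/395) = √(-124381083/395) = I*√49130527785/395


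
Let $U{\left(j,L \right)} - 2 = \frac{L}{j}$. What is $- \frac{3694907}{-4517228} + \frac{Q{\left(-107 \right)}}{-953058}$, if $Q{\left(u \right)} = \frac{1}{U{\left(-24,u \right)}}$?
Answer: $\frac{90971049384243}{111217157316620} \approx 0.81796$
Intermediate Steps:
$U{\left(j,L \right)} = 2 + \frac{L}{j}$
$Q{\left(u \right)} = \frac{1}{2 - \frac{u}{24}}$ ($Q{\left(u \right)} = \frac{1}{2 + \frac{u}{-24}} = \frac{1}{2 + u \left(- \frac{1}{24}\right)} = \frac{1}{2 - \frac{u}{24}}$)
$- \frac{3694907}{-4517228} + \frac{Q{\left(-107 \right)}}{-953058} = - \frac{3694907}{-4517228} + \frac{24 \frac{1}{48 - -107}}{-953058} = \left(-3694907\right) \left(- \frac{1}{4517228}\right) + \frac{24}{48 + 107} \left(- \frac{1}{953058}\right) = \frac{3694907}{4517228} + \frac{24}{155} \left(- \frac{1}{953058}\right) = \frac{3694907}{4517228} - \frac{4}{24620665} = \frac{90971049384243}{111217157316620}$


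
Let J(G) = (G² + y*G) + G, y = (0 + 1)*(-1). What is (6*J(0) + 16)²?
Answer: 256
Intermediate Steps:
y = -1 (y = 1*(-1) = -1)
J(G) = G² (J(G) = (G² - G) + G = G²)
(6*J(0) + 16)² = (6*0² + 16)² = (6*0 + 16)² = (0 + 16)² = 16² = 256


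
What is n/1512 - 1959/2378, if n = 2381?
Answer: 1350005/1797768 ≈ 0.75093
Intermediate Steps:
n/1512 - 1959/2378 = 2381/1512 - 1959/2378 = 1350005/1797768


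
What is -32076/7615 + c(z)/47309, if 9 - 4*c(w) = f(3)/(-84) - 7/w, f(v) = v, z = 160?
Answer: -1359649714277/322791199360 ≈ -4.2122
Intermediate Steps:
c(w) = 253/112 + 7/(4*w) (c(w) = 9/4 - (3/(-84) - 7/w)/4 = 9/4 - (3*(-1/84) - 7/w)/4 = 9/4 - (-1/28 - 7/w)/4 = 9/4 + (1/112 + 7/(4*w)) = 253/112 + 7/(4*w))
-32076/7615 + c(z)/47309 = -32076/7615 + ((1/112)*(196 + 253*160)/160)/47309 = -32076*1/7615 + ((1/112)*(1/160)*(196 + 40480))*(1/47309) = -32076/7615 + ((1/112)*(1/160)*40676)*(1/47309) = -32076/7615 + (10169/4480)*(1/47309) = -32076/7615 + 10169/211944320 = -1359649714277/322791199360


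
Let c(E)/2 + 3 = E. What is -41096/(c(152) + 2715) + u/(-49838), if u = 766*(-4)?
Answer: -1019455308/75080947 ≈ -13.578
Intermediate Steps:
c(E) = -6 + 2*E
u = -3064
-41096/(c(152) + 2715) + u/(-49838) = -41096/((-6 + 2*152) + 2715) - 3064/(-49838) = -41096/((-6 + 304) + 2715) - 3064*(-1/49838) = -41096/(298 + 2715) + 1532/24919 = -41096/3013 + 1532/24919 = -1019455308/75080947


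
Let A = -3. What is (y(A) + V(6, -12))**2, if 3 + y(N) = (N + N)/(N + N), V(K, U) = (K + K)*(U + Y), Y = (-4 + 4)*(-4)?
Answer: 21316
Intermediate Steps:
Y = 0 (Y = 0*(-4) = 0)
V(K, U) = 2*K*U (V(K, U) = (K + K)*(U + 0) = (2*K)*U = 2*K*U)
y(N) = -2 (y(N) = -3 + (N + N)/(N + N) = -3 + (2*N)/((2*N)) = -3 + (2*N)*(1/(2*N)) = -3 + 1 = -2)
(y(A) + V(6, -12))**2 = (-2 + 2*6*(-12))**2 = (-2 - 144)**2 = (-146)**2 = 21316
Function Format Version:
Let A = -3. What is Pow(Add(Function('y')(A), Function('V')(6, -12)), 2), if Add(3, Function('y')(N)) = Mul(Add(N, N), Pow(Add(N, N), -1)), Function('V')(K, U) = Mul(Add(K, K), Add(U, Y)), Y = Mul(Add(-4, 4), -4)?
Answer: 21316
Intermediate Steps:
Y = 0 (Y = Mul(0, -4) = 0)
Function('V')(K, U) = Mul(2, K, U) (Function('V')(K, U) = Mul(Add(K, K), Add(U, 0)) = Mul(Mul(2, K), U) = Mul(2, K, U))
Function('y')(N) = -2 (Function('y')(N) = Add(-3, Mul(Add(N, N), Pow(Add(N, N), -1))) = Add(-3, Mul(Mul(2, N), Pow(Mul(2, N), -1))) = Add(-3, Mul(Mul(2, N), Mul(Rational(1, 2), Pow(N, -1)))) = Add(-3, 1) = -2)
Pow(Add(Function('y')(A), Function('V')(6, -12)), 2) = Pow(Add(-2, Mul(2, 6, -12)), 2) = Pow(Add(-2, -144), 2) = Pow(-146, 2) = 21316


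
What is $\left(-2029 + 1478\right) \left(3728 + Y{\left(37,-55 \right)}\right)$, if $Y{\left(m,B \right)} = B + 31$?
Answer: $-2040904$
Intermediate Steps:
$Y{\left(m,B \right)} = 31 + B$
$\left(-2029 + 1478\right) \left(3728 + Y{\left(37,-55 \right)}\right) = \left(-2029 + 1478\right) \left(3728 + \left(31 - 55\right)\right) = - 551 \left(3728 - 24\right) = \left(-551\right) 3704 = -2040904$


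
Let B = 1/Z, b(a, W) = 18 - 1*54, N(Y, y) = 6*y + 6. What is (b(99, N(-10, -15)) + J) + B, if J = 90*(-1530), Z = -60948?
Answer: -8394733729/60948 ≈ -1.3774e+5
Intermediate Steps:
N(Y, y) = 6 + 6*y
b(a, W) = -36 (b(a, W) = 18 - 54 = -36)
B = -1/60948 (B = 1/(-60948) = -1/60948 ≈ -1.6407e-5)
J = -137700
(b(99, N(-10, -15)) + J) + B = (-36 - 137700) - 1/60948 = -137736 - 1/60948 = -8394733729/60948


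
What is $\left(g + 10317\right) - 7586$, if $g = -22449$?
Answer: $-19718$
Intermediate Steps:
$\left(g + 10317\right) - 7586 = \left(-22449 + 10317\right) - 7586 = -12132 - 7586 = -19718$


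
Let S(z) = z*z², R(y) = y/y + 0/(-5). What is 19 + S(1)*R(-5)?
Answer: 20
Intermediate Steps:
R(y) = 1 (R(y) = 1 + 0*(-⅕) = 1 + 0 = 1)
S(z) = z³
19 + S(1)*R(-5) = 19 + 1³*1 = 19 + 1*1 = 19 + 1 = 20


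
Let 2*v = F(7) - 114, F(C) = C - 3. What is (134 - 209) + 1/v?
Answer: -4126/55 ≈ -75.018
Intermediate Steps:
F(C) = -3 + C
v = -55 (v = ((-3 + 7) - 114)/2 = (4 - 114)/2 = (1/2)*(-110) = -55)
(134 - 209) + 1/v = (134 - 209) + 1/(-55) = -75 - 1/55 = -4126/55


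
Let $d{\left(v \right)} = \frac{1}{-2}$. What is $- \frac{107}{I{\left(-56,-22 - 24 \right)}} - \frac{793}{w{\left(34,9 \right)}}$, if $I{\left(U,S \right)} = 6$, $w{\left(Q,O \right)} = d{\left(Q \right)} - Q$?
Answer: $\frac{237}{46} \approx 5.1522$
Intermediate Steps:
$d{\left(v \right)} = - \frac{1}{2}$
$w{\left(Q,O \right)} = - \frac{1}{2} - Q$
$- \frac{107}{I{\left(-56,-22 - 24 \right)}} - \frac{793}{w{\left(34,9 \right)}} = - \frac{107}{6} - \frac{793}{- \frac{1}{2} - 34} = \left(-107\right) \frac{1}{6} - \frac{793}{- \frac{1}{2} - 34} = - \frac{107}{6} - \frac{793}{- \frac{69}{2}} = - \frac{107}{6} - - \frac{1586}{69} = - \frac{107}{6} + \frac{1586}{69} = \frac{237}{46}$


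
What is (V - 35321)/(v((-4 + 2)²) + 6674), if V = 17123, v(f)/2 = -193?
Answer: -3033/1048 ≈ -2.8941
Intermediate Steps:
v(f) = -386 (v(f) = 2*(-193) = -386)
(V - 35321)/(v((-4 + 2)²) + 6674) = (17123 - 35321)/(-386 + 6674) = -18198/6288 = -18198*1/6288 = -3033/1048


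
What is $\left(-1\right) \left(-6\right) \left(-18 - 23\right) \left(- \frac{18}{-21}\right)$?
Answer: $- \frac{1476}{7} \approx -210.86$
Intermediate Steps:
$\left(-1\right) \left(-6\right) \left(-18 - 23\right) \left(- \frac{18}{-21}\right) = 6 \left(-41\right) \left(\left(-18\right) \left(- \frac{1}{21}\right)\right) = \left(-246\right) \frac{6}{7} = - \frac{1476}{7}$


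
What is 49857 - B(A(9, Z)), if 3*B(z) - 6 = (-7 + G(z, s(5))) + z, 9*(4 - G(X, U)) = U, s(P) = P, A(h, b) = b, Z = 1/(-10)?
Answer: 13461179/270 ≈ 49856.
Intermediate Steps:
Z = -⅒ ≈ -0.10000
G(X, U) = 4 - U/9
B(z) = 22/27 + z/3 (B(z) = 2 + ((-7 + (4 - ⅑*5)) + z)/3 = 2 + ((-7 + (4 - 5/9)) + z)/3 = 2 + ((-7 + 31/9) + z)/3 = 2 + (-32/9 + z)/3 = 2 + (-32/27 + z/3) = 22/27 + z/3)
49857 - B(A(9, Z)) = 49857 - (22/27 + (⅓)*(-⅒)) = 49857 - (22/27 - 1/30) = 49857 - 1*211/270 = 49857 - 211/270 = 13461179/270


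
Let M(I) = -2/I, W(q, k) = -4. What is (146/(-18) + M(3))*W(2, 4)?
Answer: 316/9 ≈ 35.111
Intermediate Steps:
(146/(-18) + M(3))*W(2, 4) = (146/(-18) - 2/3)*(-4) = (146*(-1/18) - 2*⅓)*(-4) = (-73/9 - ⅔)*(-4) = -79/9*(-4) = 316/9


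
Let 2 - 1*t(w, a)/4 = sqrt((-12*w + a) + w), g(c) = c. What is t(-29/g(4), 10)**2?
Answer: 1500 - 32*sqrt(359) ≈ 893.69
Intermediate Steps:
t(w, a) = 8 - 4*sqrt(a - 11*w) (t(w, a) = 8 - 4*sqrt((-12*w + a) + w) = 8 - 4*sqrt((a - 12*w) + w) = 8 - 4*sqrt(a - 11*w))
t(-29/g(4), 10)**2 = (8 - 4*sqrt(10 - (-319)/4))**2 = (8 - 4*sqrt(10 - 11*(-29/4)))**2 = (8 - 4*sqrt(10 + 319/4))**2 = (8 - 2*sqrt(359))**2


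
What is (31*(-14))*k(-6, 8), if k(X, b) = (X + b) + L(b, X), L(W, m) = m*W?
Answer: 19964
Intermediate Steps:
L(W, m) = W*m
k(X, b) = X + b + X*b (k(X, b) = (X + b) + b*X = (X + b) + X*b = X + b + X*b)
(31*(-14))*k(-6, 8) = (31*(-14))*(-6 + 8 - 6*8) = -434*(-6 + 8 - 48) = -434*(-46) = 19964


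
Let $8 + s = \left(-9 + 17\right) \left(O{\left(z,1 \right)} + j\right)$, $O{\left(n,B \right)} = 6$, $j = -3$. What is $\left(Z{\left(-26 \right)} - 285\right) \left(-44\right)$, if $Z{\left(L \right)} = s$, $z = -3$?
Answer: $11836$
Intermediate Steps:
$s = 16$ ($s = -8 + \left(-9 + 17\right) \left(6 - 3\right) = -8 + 8 \cdot 3 = -8 + 24 = 16$)
$Z{\left(L \right)} = 16$
$\left(Z{\left(-26 \right)} - 285\right) \left(-44\right) = \left(16 - 285\right) \left(-44\right) = \left(-269\right) \left(-44\right) = 11836$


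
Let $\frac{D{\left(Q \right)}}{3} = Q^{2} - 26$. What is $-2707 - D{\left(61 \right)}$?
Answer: $-13792$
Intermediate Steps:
$D{\left(Q \right)} = -78 + 3 Q^{2}$ ($D{\left(Q \right)} = 3 \left(Q^{2} - 26\right) = 3 \left(-26 + Q^{2}\right) = -78 + 3 Q^{2}$)
$-2707 - D{\left(61 \right)} = -2707 - \left(-78 + 3 \cdot 61^{2}\right) = -2707 - \left(-78 + 3 \cdot 3721\right) = -2707 - \left(-78 + 11163\right) = -2707 - 11085 = -13792$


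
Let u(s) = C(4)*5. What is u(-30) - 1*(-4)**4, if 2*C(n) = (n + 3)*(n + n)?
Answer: -116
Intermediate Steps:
C(n) = n*(3 + n) (C(n) = ((n + 3)*(n + n))/2 = ((3 + n)*(2*n))/2 = (2*n*(3 + n))/2 = n*(3 + n))
u(s) = 140 (u(s) = (4*(3 + 4))*5 = (4*7)*5 = 28*5 = 140)
u(-30) - 1*(-4)**4 = 140 - 1*(-4)**4 = 140 - 1*256 = 140 - 256 = -116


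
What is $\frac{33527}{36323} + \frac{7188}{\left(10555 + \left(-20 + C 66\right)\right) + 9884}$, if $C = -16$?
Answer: $\frac{910273025}{703322249} \approx 1.2942$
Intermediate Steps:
$\frac{33527}{36323} + \frac{7188}{\left(10555 + \left(-20 + C 66\right)\right) + 9884} = \frac{33527}{36323} + \frac{7188}{\left(10555 - 1076\right) + 9884} = \frac{33527}{36323} + \frac{7188}{9479 + 9884} = \frac{33527}{36323} + \frac{7188}{19363} = \frac{910273025}{703322249}$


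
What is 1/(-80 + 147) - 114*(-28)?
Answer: 213865/67 ≈ 3192.0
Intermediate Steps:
1/(-80 + 147) - 114*(-28) = 1/67 + 3192 = 213865/67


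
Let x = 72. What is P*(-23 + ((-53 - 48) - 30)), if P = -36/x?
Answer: 77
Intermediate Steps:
P = -½ (P = -36/72 = -36*1/72 = -½ ≈ -0.50000)
P*(-23 + ((-53 - 48) - 30)) = -(-23 + ((-53 - 48) - 30))/2 = -(-23 + (-101 - 30))/2 = -(-23 - 131)/2 = -½*(-154) = 77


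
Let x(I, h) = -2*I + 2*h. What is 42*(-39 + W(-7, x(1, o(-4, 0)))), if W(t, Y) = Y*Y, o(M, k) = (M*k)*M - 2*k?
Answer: -1470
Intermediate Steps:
o(M, k) = -2*k + k*M² (o(M, k) = k*M² - 2*k = -2*k + k*M²)
W(t, Y) = Y²
42*(-39 + W(-7, x(1, o(-4, 0)))) = 42*(-39 + (-2*1 + 2*(0*(-2 + (-4)²)))²) = 42*(-39 + (-2 + 2*(0*(-2 + 16)))²) = 42*(-39 + (-2 + 2*(0*14))²) = 42*(-39 + (-2 + 2*0)²) = 42*(-39 + (-2 + 0)²) = 42*(-39 + (-2)²) = 42*(-39 + 4) = 42*(-35) = -1470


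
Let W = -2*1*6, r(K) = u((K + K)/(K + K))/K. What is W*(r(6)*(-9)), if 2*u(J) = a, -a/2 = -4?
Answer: 72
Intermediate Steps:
a = 8 (a = -2*(-4) = 8)
u(J) = 4 (u(J) = (1/2)*8 = 4)
r(K) = 4/K
W = -12 (W = -2*6 = -12)
W*(r(6)*(-9)) = -12*4/6*(-9) = -12*4*(1/6)*(-9) = -8*(-9) = -12*(-6) = 72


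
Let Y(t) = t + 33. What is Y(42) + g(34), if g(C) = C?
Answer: 109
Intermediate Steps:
Y(t) = 33 + t
Y(42) + g(34) = (33 + 42) + 34 = 75 + 34 = 109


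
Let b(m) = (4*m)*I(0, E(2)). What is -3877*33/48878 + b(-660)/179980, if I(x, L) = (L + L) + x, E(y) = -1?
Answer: -1138437267/439853122 ≈ -2.5882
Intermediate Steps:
I(x, L) = x + 2*L (I(x, L) = 2*L + x = x + 2*L)
b(m) = -8*m (b(m) = (4*m)*(0 + 2*(-1)) = (4*m)*(0 - 2) = (4*m)*(-2) = -8*m)
-3877*33/48878 + b(-660)/179980 = -3877*33/48878 - 8*(-660)/179980 = -127941*1/48878 + 5280*(1/179980) = -127941/48878 + 264/8999 = -1138437267/439853122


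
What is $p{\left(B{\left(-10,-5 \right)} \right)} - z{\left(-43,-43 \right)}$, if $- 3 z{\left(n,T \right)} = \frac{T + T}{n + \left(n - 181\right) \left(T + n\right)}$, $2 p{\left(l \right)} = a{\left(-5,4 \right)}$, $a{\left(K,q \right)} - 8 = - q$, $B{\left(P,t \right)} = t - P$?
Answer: $\frac{2680}{1341} \approx 1.9985$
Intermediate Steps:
$a{\left(K,q \right)} = 8 - q$
$p{\left(l \right)} = 2$ ($p{\left(l \right)} = \frac{8 - 4}{2} = \frac{1}{2} \cdot 4 = 2$)
$z{\left(n,T \right)} = - \frac{2 T}{3 \left(n + \left(-181 + n\right) \left(T + n\right)\right)}$ ($z{\left(n,T \right)} = - \frac{\left(T + T\right) \frac{1}{n + \left(n - 181\right) \left(T + n\right)}}{3} = - \frac{2 T \frac{1}{n + \left(-181 + n\right) \left(T + n\right)}}{3} = - \frac{2 T}{3 \left(n + \left(-181 + n\right) \left(T + n\right)\right)}$)
$p{\left(B{\left(-10,-5 \right)} \right)} - z{\left(-43,-43 \right)} = 2 - \left(-2\right) \left(-43\right) \frac{1}{\left(-543\right) \left(-43\right) - -23220 + 3 \left(-43\right)^{2} + 3 \left(-43\right) \left(-43\right)} = 2 - \left(-2\right) \left(-43\right) \frac{1}{23349 + 23220 + 3 \cdot 1849 + 5547} = 2 - \left(-2\right) \left(-43\right) \frac{1}{23349 + 23220 + 5547 + 5547} = 2 - \left(-2\right) \left(-43\right) \frac{1}{57663} = 2 - \frac{2}{1341} = \frac{2680}{1341}$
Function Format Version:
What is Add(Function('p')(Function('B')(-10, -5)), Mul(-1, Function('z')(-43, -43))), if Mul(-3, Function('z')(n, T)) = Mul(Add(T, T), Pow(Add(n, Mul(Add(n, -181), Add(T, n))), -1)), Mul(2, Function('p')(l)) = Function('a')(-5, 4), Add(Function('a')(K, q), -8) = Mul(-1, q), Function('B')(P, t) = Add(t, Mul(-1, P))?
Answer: Rational(2680, 1341) ≈ 1.9985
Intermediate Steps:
Function('a')(K, q) = Add(8, Mul(-1, q))
Function('p')(l) = 2 (Function('p')(l) = Mul(Rational(1, 2), Add(8, Mul(-1, 4))) = Mul(Rational(1, 2), Add(8, -4)) = Mul(Rational(1, 2), 4) = 2)
Function('z')(n, T) = Mul(Rational(-2, 3), T, Pow(Add(n, Mul(Add(-181, n), Add(T, n))), -1)) (Function('z')(n, T) = Mul(Rational(-1, 3), Mul(Add(T, T), Pow(Add(n, Mul(Add(n, -181), Add(T, n))), -1))) = Mul(Rational(-1, 3), Mul(Mul(2, T), Pow(Add(n, Mul(Add(-181, n), Add(T, n))), -1))) = Mul(Rational(-1, 3), Mul(2, T, Pow(Add(n, Mul(Add(-181, n), Add(T, n))), -1))) = Mul(Rational(-2, 3), T, Pow(Add(n, Mul(Add(-181, n), Add(T, n))), -1)))
Add(Function('p')(Function('B')(-10, -5)), Mul(-1, Function('z')(-43, -43))) = Add(2, Mul(-1, Mul(-2, -43, Pow(Add(Mul(-543, -43), Mul(-540, -43), Mul(3, Pow(-43, 2)), Mul(3, -43, -43)), -1)))) = Add(2, Mul(-1, Mul(-2, -43, Pow(Add(23349, 23220, Mul(3, 1849), 5547), -1)))) = Add(2, Mul(-1, Mul(-2, -43, Pow(Add(23349, 23220, 5547, 5547), -1)))) = Add(2, Mul(-1, Mul(-2, -43, Pow(57663, -1)))) = Add(2, Mul(-1, Mul(-2, -43, Rational(1, 57663)))) = Add(2, Mul(-1, Rational(2, 1341))) = Add(2, Rational(-2, 1341)) = Rational(2680, 1341)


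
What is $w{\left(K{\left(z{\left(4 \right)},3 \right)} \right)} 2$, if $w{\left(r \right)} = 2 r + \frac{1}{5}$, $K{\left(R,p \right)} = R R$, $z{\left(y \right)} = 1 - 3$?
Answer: $\frac{82}{5} \approx 16.4$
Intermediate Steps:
$z{\left(y \right)} = -2$
$K{\left(R,p \right)} = R^{2}$
$w{\left(r \right)} = \frac{1}{5} + 2 r$ ($w{\left(r \right)} = 2 r + \frac{1}{5} = \frac{1}{5} + 2 r$)
$w{\left(K{\left(z{\left(4 \right)},3 \right)} \right)} 2 = \left(\frac{1}{5} + 2 \left(-2\right)^{2}\right) 2 = \left(\frac{1}{5} + 2 \cdot 4\right) 2 = \left(\frac{1}{5} + 8\right) 2 = \frac{41}{5} \cdot 2 = \frac{82}{5}$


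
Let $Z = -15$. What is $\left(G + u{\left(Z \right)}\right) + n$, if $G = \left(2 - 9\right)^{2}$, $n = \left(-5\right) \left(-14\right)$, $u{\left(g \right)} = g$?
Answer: $104$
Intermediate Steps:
$n = 70$
$G = 49$ ($G = \left(-7\right)^{2} = 49$)
$\left(G + u{\left(Z \right)}\right) + n = \left(49 - 15\right) + 70 = 34 + 70 = 104$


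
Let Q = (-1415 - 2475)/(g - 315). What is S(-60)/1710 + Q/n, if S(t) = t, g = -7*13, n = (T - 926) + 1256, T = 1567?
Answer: -659317/21950187 ≈ -0.030037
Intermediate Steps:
n = 1897 (n = (1567 - 926) + 1256 = 641 + 1256 = 1897)
g = -91
Q = 1945/203 (Q = (-1415 - 2475)/(-91 - 315) = -3890/(-406) = -3890*(-1/406) = 1945/203 ≈ 9.5813)
S(-60)/1710 + Q/n = -60/1710 + (1945/203)/1897 = -60*1/1710 + (1945/203)*(1/1897) = -2/57 + 1945/385091 = -659317/21950187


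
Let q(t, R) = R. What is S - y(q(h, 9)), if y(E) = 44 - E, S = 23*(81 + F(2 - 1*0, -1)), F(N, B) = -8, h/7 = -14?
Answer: 1644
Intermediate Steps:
h = -98 (h = 7*(-14) = -98)
S = 1679 (S = 23*(81 - 8) = 23*73 = 1679)
S - y(q(h, 9)) = 1679 - (44 - 1*9) = 1679 - (44 - 9) = 1679 - 1*35 = 1679 - 35 = 1644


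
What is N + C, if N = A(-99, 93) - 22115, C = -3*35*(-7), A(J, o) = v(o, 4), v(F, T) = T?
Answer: -21376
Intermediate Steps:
A(J, o) = 4
C = 735 (C = -105*(-7) = 735)
N = -22111 (N = 4 - 22115 = -22111)
N + C = -22111 + 735 = -21376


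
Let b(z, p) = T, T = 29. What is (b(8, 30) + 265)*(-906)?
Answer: -266364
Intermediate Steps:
b(z, p) = 29
(b(8, 30) + 265)*(-906) = (29 + 265)*(-906) = 294*(-906) = -266364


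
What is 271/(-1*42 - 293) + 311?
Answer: 103914/335 ≈ 310.19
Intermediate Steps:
271/(-1*42 - 293) + 311 = 271/(-42 - 293) + 311 = 271/(-335) + 311 = -1/335*271 + 311 = -271/335 + 311 = 103914/335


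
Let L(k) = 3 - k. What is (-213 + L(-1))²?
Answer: 43681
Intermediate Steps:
(-213 + L(-1))² = (-213 + (3 - 1*(-1)))² = (-213 + (3 + 1))² = (-213 + 4)² = (-209)² = 43681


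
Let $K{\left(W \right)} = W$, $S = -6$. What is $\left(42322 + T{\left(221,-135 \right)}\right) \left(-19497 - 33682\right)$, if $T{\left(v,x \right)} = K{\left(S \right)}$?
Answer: $-2250322564$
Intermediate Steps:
$T{\left(v,x \right)} = -6$
$\left(42322 + T{\left(221,-135 \right)}\right) \left(-19497 - 33682\right) = \left(42322 - 6\right) \left(-19497 - 33682\right) = 42316 \left(-53179\right) = -2250322564$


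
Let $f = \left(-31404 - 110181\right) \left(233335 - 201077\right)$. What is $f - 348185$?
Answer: $-4567597115$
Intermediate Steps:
$f = -4567248930$ ($f = \left(-141585\right) 32258 = -4567248930$)
$f - 348185 = -4567248930 - 348185 = -4567597115$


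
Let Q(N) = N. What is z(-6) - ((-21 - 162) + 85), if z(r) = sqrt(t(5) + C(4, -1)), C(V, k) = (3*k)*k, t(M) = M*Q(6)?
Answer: 98 + sqrt(33) ≈ 103.74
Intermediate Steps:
t(M) = 6*M (t(M) = M*6 = 6*M)
C(V, k) = 3*k**2
z(r) = sqrt(33) (z(r) = sqrt(6*5 + 3*(-1)**2) = sqrt(30 + 3*1) = sqrt(30 + 3) = sqrt(33))
z(-6) - ((-21 - 162) + 85) = sqrt(33) - ((-21 - 162) + 85) = sqrt(33) - (-183 + 85) = sqrt(33) - 1*(-98) = sqrt(33) + 98 = 98 + sqrt(33)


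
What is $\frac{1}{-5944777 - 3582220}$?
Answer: $- \frac{1}{9526997} \approx -1.0496 \cdot 10^{-7}$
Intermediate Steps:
$\frac{1}{-5944777 - 3582220} = \frac{1}{-9526997} = - \frac{1}{9526997}$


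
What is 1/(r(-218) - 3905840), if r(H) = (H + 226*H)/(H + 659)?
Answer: -441/1722524926 ≈ -2.5602e-7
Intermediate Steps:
r(H) = 227*H/(659 + H) (r(H) = (227*H)/(659 + H) = 227*H/(659 + H))
1/(r(-218) - 3905840) = 1/(227*(-218)/(659 - 218) - 3905840) = 1/(227*(-218)/441 - 3905840) = 1/(227*(-218)*(1/441) - 3905840) = 1/(-49486/441 - 3905840) = 1/(-1722524926/441) = -441/1722524926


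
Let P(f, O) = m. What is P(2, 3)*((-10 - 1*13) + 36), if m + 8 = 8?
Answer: 0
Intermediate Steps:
m = 0 (m = -8 + 8 = 0)
P(f, O) = 0
P(2, 3)*((-10 - 1*13) + 36) = 0*((-10 - 1*13) + 36) = 0*((-10 - 13) + 36) = 0*(-23 + 36) = 0*13 = 0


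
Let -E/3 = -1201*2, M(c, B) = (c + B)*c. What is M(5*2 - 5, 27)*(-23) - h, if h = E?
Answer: -10886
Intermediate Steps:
M(c, B) = c*(B + c) (M(c, B) = (B + c)*c = c*(B + c))
E = 7206 (E = -(-3603)*2 = -3*(-2402) = 7206)
h = 7206
M(5*2 - 5, 27)*(-23) - h = ((5*2 - 5)*(27 + (5*2 - 5)))*(-23) - 1*7206 = ((10 - 5)*(27 + (10 - 5)))*(-23) - 7206 = (5*(27 + 5))*(-23) - 7206 = (5*32)*(-23) - 7206 = 160*(-23) - 7206 = -3680 - 7206 = -10886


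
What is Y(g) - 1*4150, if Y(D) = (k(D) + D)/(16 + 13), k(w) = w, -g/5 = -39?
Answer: -119960/29 ≈ -4136.6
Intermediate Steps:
g = 195 (g = -5*(-39) = 195)
Y(D) = 2*D/29 (Y(D) = (D + D)/(16 + 13) = (2*D)/29 = (2*D)*(1/29) = 2*D/29)
Y(g) - 1*4150 = (2/29)*195 - 1*4150 = 390/29 - 4150 = -119960/29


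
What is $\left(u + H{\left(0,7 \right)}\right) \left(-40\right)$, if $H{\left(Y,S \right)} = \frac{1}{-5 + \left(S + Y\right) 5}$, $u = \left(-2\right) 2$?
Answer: $\frac{476}{3} \approx 158.67$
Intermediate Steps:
$u = -4$
$H{\left(Y,S \right)} = \frac{1}{-5 + 5 S + 5 Y}$ ($H{\left(Y,S \right)} = \frac{1}{-5 + \left(5 S + 5 Y\right)} = \frac{1}{-5 + 5 S + 5 Y}$)
$\left(u + H{\left(0,7 \right)}\right) \left(-40\right) = \left(-4 + \frac{1}{5 \left(-1 + 7 + 0\right)}\right) \left(-40\right) = \left(-4 + \frac{1}{5 \cdot 6}\right) \left(-40\right) = \left(-4 + \frac{1}{5} \cdot \frac{1}{6}\right) \left(-40\right) = \left(-4 + \frac{1}{30}\right) \left(-40\right) = \left(- \frac{119}{30}\right) \left(-40\right) = \frac{476}{3}$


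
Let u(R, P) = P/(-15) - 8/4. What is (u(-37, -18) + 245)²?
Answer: 1490841/25 ≈ 59634.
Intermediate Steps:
u(R, P) = -2 - P/15 (u(R, P) = P*(-1/15) - 8*¼ = -P/15 - 2 = -2 - P/15)
(u(-37, -18) + 245)² = ((-2 - 1/15*(-18)) + 245)² = ((-2 + 6/5) + 245)² = (-⅘ + 245)² = (1221/5)² = 1490841/25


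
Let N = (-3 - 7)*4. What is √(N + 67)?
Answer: 3*√3 ≈ 5.1962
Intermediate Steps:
N = -40 (N = -10*4 = -40)
√(N + 67) = √(-40 + 67) = √27 = 3*√3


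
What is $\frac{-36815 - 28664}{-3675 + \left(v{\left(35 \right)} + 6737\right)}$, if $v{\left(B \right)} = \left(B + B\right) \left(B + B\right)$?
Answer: $- \frac{65479}{7962} \approx -8.2239$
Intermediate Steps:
$v{\left(B \right)} = 4 B^{2}$ ($v{\left(B \right)} = 2 B 2 B = 4 B^{2}$)
$\frac{-36815 - 28664}{-3675 + \left(v{\left(35 \right)} + 6737\right)} = \frac{-36815 - 28664}{-3675 + \left(4 \cdot 35^{2} + 6737\right)} = - \frac{65479}{-3675 + \left(4 \cdot 1225 + 6737\right)} = - \frac{65479}{-3675 + \left(4900 + 6737\right)} = - \frac{65479}{-3675 + 11637} = - \frac{65479}{7962}$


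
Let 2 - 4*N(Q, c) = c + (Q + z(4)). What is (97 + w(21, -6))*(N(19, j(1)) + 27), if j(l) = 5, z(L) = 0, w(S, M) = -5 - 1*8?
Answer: 1806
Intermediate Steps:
w(S, M) = -13 (w(S, M) = -5 - 8 = -13)
N(Q, c) = ½ - Q/4 - c/4 (N(Q, c) = ½ - (c + (Q + 0))/4 = ½ - (c + Q)/4 = ½ - (Q + c)/4 = ½ + (-Q/4 - c/4) = ½ - Q/4 - c/4)
(97 + w(21, -6))*(N(19, j(1)) + 27) = (97 - 13)*((½ - ¼*19 - ¼*5) + 27) = 84*((½ - 19/4 - 5/4) + 27) = 84*(-11/2 + 27) = 84*(43/2) = 1806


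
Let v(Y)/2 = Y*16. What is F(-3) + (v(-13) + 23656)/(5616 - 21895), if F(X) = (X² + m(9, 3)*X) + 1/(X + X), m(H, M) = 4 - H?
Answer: 2188457/97674 ≈ 22.406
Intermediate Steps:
v(Y) = 32*Y (v(Y) = 2*(Y*16) = 2*(16*Y) = 32*Y)
F(X) = X² + 1/(2*X) - 5*X (F(X) = (X² + (4 - 1*9)*X) + 1/(X + X) = (X² + (4 - 9)*X) + 1/(2*X) = (X² - 5*X) + 1/(2*X) = X² + 1/(2*X) - 5*X)
F(-3) + (v(-13) + 23656)/(5616 - 21895) = ((-3)² + (½)/(-3) - 5*(-3)) + (32*(-13) + 23656)/(5616 - 21895) = (9 + (½)*(-⅓) + 15) + (-416 + 23656)/(-16279) = (9 - ⅙ + 15) + 23240*(-1/16279) = 143/6 - 23240/16279 = 2188457/97674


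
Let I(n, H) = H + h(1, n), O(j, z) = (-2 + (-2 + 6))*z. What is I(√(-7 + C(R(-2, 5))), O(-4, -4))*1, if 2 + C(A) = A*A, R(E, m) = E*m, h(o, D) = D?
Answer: -8 + √91 ≈ 1.5394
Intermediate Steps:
C(A) = -2 + A² (C(A) = -2 + A*A = -2 + A²)
O(j, z) = 2*z (O(j, z) = (-2 + 4)*z = 2*z)
I(n, H) = H + n
I(√(-7 + C(R(-2, 5))), O(-4, -4))*1 = (2*(-4) + √(-7 + (-2 + (-2*5)²)))*1 = (-8 + √(-7 + (-2 + (-10)²)))*1 = (-8 + √(-7 + (-2 + 100)))*1 = (-8 + √(-7 + 98))*1 = (-8 + √91)*1 = -8 + √91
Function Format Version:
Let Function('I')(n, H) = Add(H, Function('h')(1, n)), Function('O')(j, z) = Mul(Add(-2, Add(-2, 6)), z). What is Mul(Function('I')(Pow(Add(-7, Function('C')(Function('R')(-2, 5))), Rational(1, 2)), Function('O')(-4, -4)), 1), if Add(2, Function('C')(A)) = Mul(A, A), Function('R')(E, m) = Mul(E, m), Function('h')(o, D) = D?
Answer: Add(-8, Pow(91, Rational(1, 2))) ≈ 1.5394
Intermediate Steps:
Function('C')(A) = Add(-2, Pow(A, 2)) (Function('C')(A) = Add(-2, Mul(A, A)) = Add(-2, Pow(A, 2)))
Function('O')(j, z) = Mul(2, z) (Function('O')(j, z) = Mul(Add(-2, 4), z) = Mul(2, z))
Function('I')(n, H) = Add(H, n)
Mul(Function('I')(Pow(Add(-7, Function('C')(Function('R')(-2, 5))), Rational(1, 2)), Function('O')(-4, -4)), 1) = Mul(Add(Mul(2, -4), Pow(Add(-7, Add(-2, Pow(Mul(-2, 5), 2))), Rational(1, 2))), 1) = Mul(Add(-8, Pow(Add(-7, Add(-2, Pow(-10, 2))), Rational(1, 2))), 1) = Mul(Add(-8, Pow(Add(-7, Add(-2, 100)), Rational(1, 2))), 1) = Mul(Add(-8, Pow(Add(-7, 98), Rational(1, 2))), 1) = Mul(Add(-8, Pow(91, Rational(1, 2))), 1) = Add(-8, Pow(91, Rational(1, 2)))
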